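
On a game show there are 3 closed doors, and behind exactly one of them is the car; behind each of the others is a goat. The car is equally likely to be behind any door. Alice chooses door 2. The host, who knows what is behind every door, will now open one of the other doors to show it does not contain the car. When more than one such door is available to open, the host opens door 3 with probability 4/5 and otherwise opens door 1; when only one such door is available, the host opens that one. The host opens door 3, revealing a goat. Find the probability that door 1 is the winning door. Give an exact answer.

5/9

Consider each possible location of the car in turn.
If it is behind door 1 (prior 1/3): only door 3 is available, probability 1; weight (1/3)·1 = 1/3.
If it is behind door 2 (prior 1/3): door 3 is available, opened with probability 4/5; weight (1/3)·(4/5) = 4/15.
If it is behind door 3 (prior 1/3): the host opened door 3, so this case is ruled out; weight (1/3)·0 = 0.
The weights sum to 3/5.
So P(the car behind door 1 | the host opened door 3) = (1/3) / (3/5) = 5/9.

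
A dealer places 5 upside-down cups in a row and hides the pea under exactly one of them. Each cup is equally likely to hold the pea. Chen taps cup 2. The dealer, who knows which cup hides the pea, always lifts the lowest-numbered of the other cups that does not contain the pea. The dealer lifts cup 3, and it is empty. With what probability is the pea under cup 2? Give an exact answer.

0

Apply Bayes' rule, conditioning on where the pea actually is.
If it is under cup 1 (prior 1/5): cup 3 is the lowest-numbered option available, probability 1; weight (1/5)·1 = 1/5.
If it is under any of cups 2, 4, and 5 (prior 1/5 each): the dealer would have opened cup 1 instead, probability 0; weight (1/5)·0 = 0 each.
If it is under cup 3 (prior 1/5): the dealer opened cup 3, so this case is ruled out; weight (1/5)·0 = 0.
The weights sum to 1/5.
So P(the pea under cup 2 | the dealer opened cup 3) = 0 / (1/5) = 0.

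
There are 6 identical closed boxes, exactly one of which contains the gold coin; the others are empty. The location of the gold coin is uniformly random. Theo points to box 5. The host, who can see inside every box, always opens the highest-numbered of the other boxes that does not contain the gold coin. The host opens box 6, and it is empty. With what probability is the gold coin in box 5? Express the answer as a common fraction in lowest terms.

Condition on the true location of the gold coin.
If it is in any of boxes 1, 2, 3, 4, and 5 (prior 1/6 each): box 6 is the highest-numbered option available, probability 1; weight (1/6)·1 = 1/6 each.
If it is in box 6 (prior 1/6): the host opened box 6, so this case is ruled out; weight (1/6)·0 = 0.
The weights sum to 5/6.
So P(the gold coin in box 5 | the host opened box 6) = (1/6) / (5/6) = 1/5.

1/5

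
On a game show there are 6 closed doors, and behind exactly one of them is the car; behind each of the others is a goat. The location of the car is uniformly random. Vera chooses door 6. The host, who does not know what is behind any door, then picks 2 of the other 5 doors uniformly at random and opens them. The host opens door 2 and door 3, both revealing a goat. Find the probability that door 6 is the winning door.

Because the host chose which doors to open without knowing where the car is, the choice is independent of the prize location. Learning that none of the 2 opened doors holds the car simply rules out those 2 locations and leaves the remaining 4 doors still equally likely by symmetry.
So P(the car behind door 6) = 1/4.

1/4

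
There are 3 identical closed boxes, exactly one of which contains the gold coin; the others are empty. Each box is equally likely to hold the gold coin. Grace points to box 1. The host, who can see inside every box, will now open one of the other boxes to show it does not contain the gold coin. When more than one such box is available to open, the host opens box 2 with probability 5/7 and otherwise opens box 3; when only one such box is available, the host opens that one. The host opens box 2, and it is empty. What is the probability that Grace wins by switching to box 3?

Consider each possible location of the gold coin in turn.
If it is in box 1 (prior 1/3): box 2 is available, opened with probability 5/7; weight (1/3)·(5/7) = 5/21.
If it is in box 2 (prior 1/3): the host opened box 2, so this case is ruled out; weight (1/3)·0 = 0.
If it is in box 3 (prior 1/3): only box 2 is available, probability 1; weight (1/3)·1 = 1/3.
The weights sum to 4/7.
So P(the gold coin in box 3 | the host opened box 2) = (1/3) / (4/7) = 7/12.

7/12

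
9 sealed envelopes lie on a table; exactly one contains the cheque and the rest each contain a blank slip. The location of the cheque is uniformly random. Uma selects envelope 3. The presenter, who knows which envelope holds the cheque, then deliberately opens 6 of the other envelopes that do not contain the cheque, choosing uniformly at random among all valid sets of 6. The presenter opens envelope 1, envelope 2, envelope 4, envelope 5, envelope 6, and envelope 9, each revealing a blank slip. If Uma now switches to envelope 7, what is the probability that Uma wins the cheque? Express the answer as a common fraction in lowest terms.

Apply Bayes' rule, conditioning on where the cheque actually is.
If it is in any of envelopes 1, 2, 4, 5, 6, and 9 (prior 1/9 each): that envelope was opened and seen not to hold the prize — ruled out; weight (1/9)·0 = 0 each.
If it is in envelope 3 (prior 1/9): the presenter has 28 equally likely choices, so probability 1/28; weight (1/9)·(1/28) = 1/252.
If it is in either of envelopes 7 and 8 (prior 1/9 each): the presenter has 7 equally likely choices, so probability 1/7; weight (1/9)·(1/7) = 1/63 each.
The weights sum to 1/28.
So P(the cheque in envelope 7 | the presenter opened envelope 1, envelope 2, envelope 4, envelope 5, envelope 6, and envelope 9) = (1/63) / (1/28) = 4/9.

4/9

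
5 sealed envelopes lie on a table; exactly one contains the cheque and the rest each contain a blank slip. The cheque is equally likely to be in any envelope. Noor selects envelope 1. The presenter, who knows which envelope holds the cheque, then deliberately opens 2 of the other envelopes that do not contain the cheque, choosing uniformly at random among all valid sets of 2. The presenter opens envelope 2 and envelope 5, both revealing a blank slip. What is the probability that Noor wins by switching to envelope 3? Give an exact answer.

Consider each possible location of the cheque in turn.
If it is in envelope 1 (prior 1/5): the presenter has 6 equally likely choices, so probability 1/6; weight (1/5)·(1/6) = 1/30.
If it is in either of envelopes 2 and 5 (prior 1/5 each): that envelope was opened and seen not to hold the prize — ruled out; weight (1/5)·0 = 0 each.
If it is in either of envelopes 3 and 4 (prior 1/5 each): the presenter has 3 equally likely choices, so probability 1/3; weight (1/5)·(1/3) = 1/15 each.
The weights sum to 1/6.
So P(the cheque in envelope 3 | the presenter opened envelope 2 and envelope 5) = (1/15) / (1/6) = 2/5.

2/5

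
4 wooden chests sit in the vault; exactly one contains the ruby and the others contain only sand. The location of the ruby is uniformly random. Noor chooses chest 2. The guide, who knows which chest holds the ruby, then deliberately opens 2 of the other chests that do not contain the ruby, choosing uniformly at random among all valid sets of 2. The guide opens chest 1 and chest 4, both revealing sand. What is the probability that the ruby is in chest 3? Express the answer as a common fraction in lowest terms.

Condition on the true location of the ruby.
If it is in either of chests 1 and 4 (prior 1/4 each): that chest was opened and seen not to hold the prize — ruled out; weight (1/4)·0 = 0 each.
If it is in chest 2 (prior 1/4): the guide has 3 equally likely choices, so probability 1/3; weight (1/4)·(1/3) = 1/12.
If it is in chest 3 (prior 1/4): the guide has no choice, probability 1; weight (1/4)·1 = 1/4.
The weights sum to 1/3.
So P(the ruby in chest 3 | the guide opened chest 1 and chest 4) = (1/4) / (1/3) = 3/4.

3/4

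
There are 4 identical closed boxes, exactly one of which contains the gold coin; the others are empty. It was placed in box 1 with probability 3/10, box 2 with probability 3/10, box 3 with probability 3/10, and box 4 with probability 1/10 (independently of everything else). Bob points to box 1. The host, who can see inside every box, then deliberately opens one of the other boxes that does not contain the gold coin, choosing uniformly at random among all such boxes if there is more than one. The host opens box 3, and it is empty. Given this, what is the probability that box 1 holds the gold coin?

1/3

Apply Bayes' rule, conditioning on where the gold coin actually is.
If it is in box 1 (prior 3/10): the host has 3 equally likely choices, so probability 1/3; weight (3/10)·(1/3) = 1/10.
If it is in box 2 (prior 3/10): the host has 2 equally likely choices, so probability 1/2; weight (3/10)·(1/2) = 3/20.
If it is in box 3 (prior 3/10): the host opened box 3, so this case is ruled out; weight (3/10)·0 = 0.
If it is in box 4 (prior 1/10): the host has 2 equally likely choices, so probability 1/2; weight (1/10)·(1/2) = 1/20.
The weights sum to 3/10.
So P(the gold coin in box 1 | the host opened box 3) = (1/10) / (3/10) = 1/3.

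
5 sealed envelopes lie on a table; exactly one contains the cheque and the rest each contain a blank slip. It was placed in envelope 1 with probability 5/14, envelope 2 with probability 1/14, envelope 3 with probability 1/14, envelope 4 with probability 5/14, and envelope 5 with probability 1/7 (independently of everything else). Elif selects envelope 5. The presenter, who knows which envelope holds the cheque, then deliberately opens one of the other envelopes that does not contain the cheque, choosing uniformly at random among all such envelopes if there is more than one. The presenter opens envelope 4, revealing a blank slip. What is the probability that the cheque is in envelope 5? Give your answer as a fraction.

Consider each possible location of the cheque in turn.
If it is in envelope 1 (prior 5/14): the presenter has 3 equally likely choices, so probability 1/3; weight (5/14)·(1/3) = 5/42.
If it is in either of envelopes 2 and 3 (prior 1/14 each): the presenter has 3 equally likely choices, so probability 1/3; weight (1/14)·(1/3) = 1/42 each.
If it is in envelope 4 (prior 5/14): the presenter opened envelope 4, so this case is ruled out; weight (5/14)·0 = 0.
If it is in envelope 5 (prior 1/7): the presenter has 4 equally likely choices, so probability 1/4; weight (1/7)·(1/4) = 1/28.
The weights sum to 17/84.
So P(the cheque in envelope 5 | the presenter opened envelope 4) = (1/28) / (17/84) = 3/17.

3/17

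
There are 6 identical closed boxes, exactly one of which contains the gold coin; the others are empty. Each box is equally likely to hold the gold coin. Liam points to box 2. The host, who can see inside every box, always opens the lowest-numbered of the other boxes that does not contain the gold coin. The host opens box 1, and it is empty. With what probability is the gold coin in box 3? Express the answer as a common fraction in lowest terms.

1/5

Consider each possible location of the gold coin in turn.
If it is in box 1 (prior 1/6): the host opened box 1, so this case is ruled out; weight (1/6)·0 = 0.
If it is in any of boxes 2, 3, 4, 5, and 6 (prior 1/6 each): box 1 is the lowest-numbered option available, probability 1; weight (1/6)·1 = 1/6 each.
The weights sum to 5/6.
So P(the gold coin in box 3 | the host opened box 1) = (1/6) / (5/6) = 1/5.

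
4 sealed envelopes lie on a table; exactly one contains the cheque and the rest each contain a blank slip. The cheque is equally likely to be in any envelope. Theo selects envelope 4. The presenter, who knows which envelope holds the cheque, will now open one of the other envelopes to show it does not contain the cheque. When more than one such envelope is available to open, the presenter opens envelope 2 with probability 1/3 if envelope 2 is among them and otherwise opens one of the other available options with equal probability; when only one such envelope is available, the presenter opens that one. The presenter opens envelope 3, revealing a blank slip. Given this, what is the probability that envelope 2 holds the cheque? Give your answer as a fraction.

Apply Bayes' rule, conditioning on where the cheque actually is.
If it is in envelope 1 (prior 1/4): envelope 2 is available but not opened, probability 2/3; weight (1/4)·(2/3) = 1/6.
If it is in envelope 2 (prior 1/4): envelope 2 holds the prize so is unavailable; the presenter chooses uniformly among the 2 others, probability 1/2; weight (1/4)·(1/2) = 1/8.
If it is in envelope 3 (prior 1/4): the presenter opened envelope 3, so this case is ruled out; weight (1/4)·0 = 0.
If it is in envelope 4 (prior 1/4): envelope 2 is available but not opened; envelope 3 gets probability (1 − 1/3)/2 = 1/3; weight (1/4)·(1/3) = 1/12.
The weights sum to 3/8.
So P(the cheque in envelope 2 | the presenter opened envelope 3) = (1/8) / (3/8) = 1/3.

1/3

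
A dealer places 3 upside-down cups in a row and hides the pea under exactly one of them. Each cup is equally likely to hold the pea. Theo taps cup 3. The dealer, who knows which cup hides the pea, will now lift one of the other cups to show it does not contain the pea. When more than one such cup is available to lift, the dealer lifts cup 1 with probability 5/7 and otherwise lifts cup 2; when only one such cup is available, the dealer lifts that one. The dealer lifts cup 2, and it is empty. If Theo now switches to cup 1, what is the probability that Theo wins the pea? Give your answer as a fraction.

7/9

Consider each possible location of the pea in turn.
If it is under cup 1 (prior 1/3): only cup 2 is available, probability 1; weight (1/3)·1 = 1/3.
If it is under cup 2 (prior 1/3): the dealer opened cup 2, so this case is ruled out; weight (1/3)·0 = 0.
If it is under cup 3 (prior 1/3): cup 1 is available but not opened, probability 2/7; weight (1/3)·(2/7) = 2/21.
The weights sum to 3/7.
So P(the pea under cup 1 | the dealer opened cup 2) = (1/3) / (3/7) = 7/9.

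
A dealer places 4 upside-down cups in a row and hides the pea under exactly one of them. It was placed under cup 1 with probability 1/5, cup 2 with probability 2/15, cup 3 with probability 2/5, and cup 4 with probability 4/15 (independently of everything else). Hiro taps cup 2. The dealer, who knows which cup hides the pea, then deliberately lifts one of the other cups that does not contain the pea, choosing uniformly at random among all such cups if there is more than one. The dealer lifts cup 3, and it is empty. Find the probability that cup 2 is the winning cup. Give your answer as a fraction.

Apply Bayes' rule, conditioning on where the pea actually is.
If it is under cup 1 (prior 1/5): the dealer has 2 equally likely choices, so probability 1/2; weight (1/5)·(1/2) = 1/10.
If it is under cup 2 (prior 2/15): the dealer has 3 equally likely choices, so probability 1/3; weight (2/15)·(1/3) = 2/45.
If it is under cup 3 (prior 2/5): the dealer opened cup 3, so this case is ruled out; weight (2/5)·0 = 0.
If it is under cup 4 (prior 4/15): the dealer has 2 equally likely choices, so probability 1/2; weight (4/15)·(1/2) = 2/15.
The weights sum to 5/18.
So P(the pea under cup 2 | the dealer opened cup 3) = (2/45) / (5/18) = 4/25.

4/25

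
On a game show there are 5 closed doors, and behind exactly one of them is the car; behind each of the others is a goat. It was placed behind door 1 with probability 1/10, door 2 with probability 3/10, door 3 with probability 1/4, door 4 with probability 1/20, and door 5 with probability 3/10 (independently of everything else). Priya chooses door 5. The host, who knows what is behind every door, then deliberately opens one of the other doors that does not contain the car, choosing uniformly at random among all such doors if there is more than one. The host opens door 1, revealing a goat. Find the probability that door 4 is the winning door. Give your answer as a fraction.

2/33

Condition on the true location of the car.
If it is behind door 1 (prior 1/10): the host opened door 1, so this case is ruled out; weight (1/10)·0 = 0.
If it is behind door 2 (prior 3/10): the host has 3 equally likely choices, so probability 1/3; weight (3/10)·(1/3) = 1/10.
If it is behind door 3 (prior 1/4): the host has 3 equally likely choices, so probability 1/3; weight (1/4)·(1/3) = 1/12.
If it is behind door 4 (prior 1/20): the host has 3 equally likely choices, so probability 1/3; weight (1/20)·(1/3) = 1/60.
If it is behind door 5 (prior 3/10): the host has 4 equally likely choices, so probability 1/4; weight (3/10)·(1/4) = 3/40.
The weights sum to 11/40.
So P(the car behind door 4 | the host opened door 1) = (1/60) / (11/40) = 2/33.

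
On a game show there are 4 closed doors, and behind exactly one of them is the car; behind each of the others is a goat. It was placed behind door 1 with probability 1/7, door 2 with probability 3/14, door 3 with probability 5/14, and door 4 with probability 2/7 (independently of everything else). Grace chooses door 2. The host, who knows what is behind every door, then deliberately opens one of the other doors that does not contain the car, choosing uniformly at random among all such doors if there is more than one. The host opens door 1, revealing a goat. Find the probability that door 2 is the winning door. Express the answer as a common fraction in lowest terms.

2/11

Apply Bayes' rule, conditioning on where the car actually is.
If it is behind door 1 (prior 1/7): the host opened door 1, so this case is ruled out; weight (1/7)·0 = 0.
If it is behind door 2 (prior 3/14): the host has 3 equally likely choices, so probability 1/3; weight (3/14)·(1/3) = 1/14.
If it is behind door 3 (prior 5/14): the host has 2 equally likely choices, so probability 1/2; weight (5/14)·(1/2) = 5/28.
If it is behind door 4 (prior 2/7): the host has 2 equally likely choices, so probability 1/2; weight (2/7)·(1/2) = 1/7.
The weights sum to 11/28.
So P(the car behind door 2 | the host opened door 1) = (1/14) / (11/28) = 2/11.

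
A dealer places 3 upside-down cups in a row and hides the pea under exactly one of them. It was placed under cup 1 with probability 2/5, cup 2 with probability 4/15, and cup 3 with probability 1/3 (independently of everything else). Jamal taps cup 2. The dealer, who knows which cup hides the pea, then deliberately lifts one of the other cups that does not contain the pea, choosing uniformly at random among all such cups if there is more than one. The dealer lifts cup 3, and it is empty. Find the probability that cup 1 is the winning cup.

Condition on the true location of the pea.
If it is under cup 1 (prior 2/5): the dealer has no choice, probability 1; weight (2/5)·1 = 2/5.
If it is under cup 2 (prior 4/15): the dealer has 2 equally likely choices, so probability 1/2; weight (4/15)·(1/2) = 2/15.
If it is under cup 3 (prior 1/3): the dealer opened cup 3, so this case is ruled out; weight (1/3)·0 = 0.
The weights sum to 8/15.
So P(the pea under cup 1 | the dealer opened cup 3) = (2/5) / (8/15) = 3/4.

3/4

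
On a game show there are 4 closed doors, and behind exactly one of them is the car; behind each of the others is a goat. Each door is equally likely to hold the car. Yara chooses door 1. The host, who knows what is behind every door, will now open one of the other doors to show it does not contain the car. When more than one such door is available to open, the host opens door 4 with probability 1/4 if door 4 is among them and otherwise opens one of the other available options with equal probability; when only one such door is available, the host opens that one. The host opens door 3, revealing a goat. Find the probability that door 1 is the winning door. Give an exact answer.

Condition on the true location of the car.
If it is behind door 1 (prior 1/4): door 4 is available but not opened; door 3 gets probability (1 − 1/4)/2 = 3/8; weight (1/4)·(3/8) = 3/32.
If it is behind door 2 (prior 1/4): door 4 is available but not opened, probability 3/4; weight (1/4)·(3/4) = 3/16.
If it is behind door 3 (prior 1/4): the host opened door 3, so this case is ruled out; weight (1/4)·0 = 0.
If it is behind door 4 (prior 1/4): door 4 holds the prize so is unavailable; the host chooses uniformly among the 2 others, probability 1/2; weight (1/4)·(1/2) = 1/8.
The weights sum to 13/32.
So P(the car behind door 1 | the host opened door 3) = (3/32) / (13/32) = 3/13.

3/13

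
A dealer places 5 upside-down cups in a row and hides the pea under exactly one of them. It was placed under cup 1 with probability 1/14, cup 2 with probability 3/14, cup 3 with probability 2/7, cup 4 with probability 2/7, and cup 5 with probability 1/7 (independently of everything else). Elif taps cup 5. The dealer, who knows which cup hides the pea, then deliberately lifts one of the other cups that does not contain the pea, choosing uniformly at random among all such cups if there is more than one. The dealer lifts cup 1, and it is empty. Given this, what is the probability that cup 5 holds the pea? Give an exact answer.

3/25

Consider each possible location of the pea in turn.
If it is under cup 1 (prior 1/14): the dealer opened cup 1, so this case is ruled out; weight (1/14)·0 = 0.
If it is under cup 2 (prior 3/14): the dealer has 3 equally likely choices, so probability 1/3; weight (3/14)·(1/3) = 1/14.
If it is under either of cups 3 and 4 (prior 2/7 each): the dealer has 3 equally likely choices, so probability 1/3; weight (2/7)·(1/3) = 2/21 each.
If it is under cup 5 (prior 1/7): the dealer has 4 equally likely choices, so probability 1/4; weight (1/7)·(1/4) = 1/28.
The weights sum to 25/84.
So P(the pea under cup 5 | the dealer opened cup 1) = (1/28) / (25/84) = 3/25.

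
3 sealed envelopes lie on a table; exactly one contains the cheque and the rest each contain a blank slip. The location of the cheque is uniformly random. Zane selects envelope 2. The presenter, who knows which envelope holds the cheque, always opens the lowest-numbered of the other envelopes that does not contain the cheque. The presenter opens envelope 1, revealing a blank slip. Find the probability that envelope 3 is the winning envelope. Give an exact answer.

Consider each possible location of the cheque in turn.
If it is in envelope 1 (prior 1/3): the presenter opened envelope 1, so this case is ruled out; weight (1/3)·0 = 0.
If it is in either of envelopes 2 and 3 (prior 1/3 each): envelope 1 is the lowest-numbered option available, probability 1; weight (1/3)·1 = 1/3 each.
The weights sum to 2/3.
So P(the cheque in envelope 3 | the presenter opened envelope 1) = (1/3) / (2/3) = 1/2.

1/2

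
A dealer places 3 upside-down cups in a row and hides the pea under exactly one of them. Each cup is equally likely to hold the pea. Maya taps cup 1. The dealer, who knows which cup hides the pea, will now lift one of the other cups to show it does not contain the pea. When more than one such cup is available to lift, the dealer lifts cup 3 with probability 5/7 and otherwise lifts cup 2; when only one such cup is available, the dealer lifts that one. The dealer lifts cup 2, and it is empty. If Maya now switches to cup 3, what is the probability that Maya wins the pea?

7/9

Apply Bayes' rule, conditioning on where the pea actually is.
If it is under cup 1 (prior 1/3): cup 3 is available but not opened, probability 2/7; weight (1/3)·(2/7) = 2/21.
If it is under cup 2 (prior 1/3): the dealer opened cup 2, so this case is ruled out; weight (1/3)·0 = 0.
If it is under cup 3 (prior 1/3): only cup 2 is available, probability 1; weight (1/3)·1 = 1/3.
The weights sum to 3/7.
So P(the pea under cup 3 | the dealer opened cup 2) = (1/3) / (3/7) = 7/9.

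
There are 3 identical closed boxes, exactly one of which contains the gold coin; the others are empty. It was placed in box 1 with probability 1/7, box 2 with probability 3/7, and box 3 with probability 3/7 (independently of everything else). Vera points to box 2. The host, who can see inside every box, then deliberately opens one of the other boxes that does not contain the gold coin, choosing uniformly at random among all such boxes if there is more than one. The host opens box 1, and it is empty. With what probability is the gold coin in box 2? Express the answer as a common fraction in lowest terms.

Condition on the true location of the gold coin.
If it is in box 1 (prior 1/7): the host opened box 1, so this case is ruled out; weight (1/7)·0 = 0.
If it is in box 2 (prior 3/7): the host has 2 equally likely choices, so probability 1/2; weight (3/7)·(1/2) = 3/14.
If it is in box 3 (prior 3/7): the host has no choice, probability 1; weight (3/7)·1 = 3/7.
The weights sum to 9/14.
So P(the gold coin in box 2 | the host opened box 1) = (3/14) / (9/14) = 1/3.

1/3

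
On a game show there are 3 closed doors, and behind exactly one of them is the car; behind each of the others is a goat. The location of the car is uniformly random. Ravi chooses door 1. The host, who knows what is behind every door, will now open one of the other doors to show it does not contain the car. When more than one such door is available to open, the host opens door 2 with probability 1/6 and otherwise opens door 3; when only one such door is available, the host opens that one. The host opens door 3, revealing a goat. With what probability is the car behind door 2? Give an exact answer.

Condition on the true location of the car.
If it is behind door 1 (prior 1/3): door 2 is available but not opened, probability 5/6; weight (1/3)·(5/6) = 5/18.
If it is behind door 2 (prior 1/3): only door 3 is available, probability 1; weight (1/3)·1 = 1/3.
If it is behind door 3 (prior 1/3): the host opened door 3, so this case is ruled out; weight (1/3)·0 = 0.
The weights sum to 11/18.
So P(the car behind door 2 | the host opened door 3) = (1/3) / (11/18) = 6/11.

6/11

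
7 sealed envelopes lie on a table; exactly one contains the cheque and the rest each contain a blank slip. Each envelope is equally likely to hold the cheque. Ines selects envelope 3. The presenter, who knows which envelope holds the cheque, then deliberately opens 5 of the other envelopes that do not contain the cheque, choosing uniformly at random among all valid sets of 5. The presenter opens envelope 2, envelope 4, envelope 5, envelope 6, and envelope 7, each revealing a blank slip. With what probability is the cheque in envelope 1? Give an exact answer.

6/7

Consider each possible location of the cheque in turn.
If it is in envelope 1 (prior 1/7): the presenter has no choice, probability 1; weight (1/7)·1 = 1/7.
If it is in any of envelopes 2, 4, 5, 6, and 7 (prior 1/7 each): that envelope was opened and seen not to hold the prize — ruled out; weight (1/7)·0 = 0 each.
If it is in envelope 3 (prior 1/7): the presenter has 6 equally likely choices, so probability 1/6; weight (1/7)·(1/6) = 1/42.
The weights sum to 1/6.
So P(the cheque in envelope 1 | the presenter opened envelope 2, envelope 4, envelope 5, envelope 6, and envelope 7) = (1/7) / (1/6) = 6/7.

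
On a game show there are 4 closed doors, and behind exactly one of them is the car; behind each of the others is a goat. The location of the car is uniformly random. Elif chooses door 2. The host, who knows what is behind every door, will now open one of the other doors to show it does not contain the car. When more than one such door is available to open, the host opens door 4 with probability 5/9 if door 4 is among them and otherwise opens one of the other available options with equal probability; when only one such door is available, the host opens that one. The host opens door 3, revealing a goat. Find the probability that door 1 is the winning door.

Consider each possible location of the car in turn.
If it is behind door 1 (prior 1/4): door 4 is available but not opened, probability 4/9; weight (1/4)·(4/9) = 1/9.
If it is behind door 2 (prior 1/4): door 4 is available but not opened; door 3 gets probability (1 − 5/9)/2 = 2/9; weight (1/4)·(2/9) = 1/18.
If it is behind door 3 (prior 1/4): the host opened door 3, so this case is ruled out; weight (1/4)·0 = 0.
If it is behind door 4 (prior 1/4): door 4 holds the prize so is unavailable; the host chooses uniformly among the 2 others, probability 1/2; weight (1/4)·(1/2) = 1/8.
The weights sum to 7/24.
So P(the car behind door 1 | the host opened door 3) = (1/9) / (7/24) = 8/21.

8/21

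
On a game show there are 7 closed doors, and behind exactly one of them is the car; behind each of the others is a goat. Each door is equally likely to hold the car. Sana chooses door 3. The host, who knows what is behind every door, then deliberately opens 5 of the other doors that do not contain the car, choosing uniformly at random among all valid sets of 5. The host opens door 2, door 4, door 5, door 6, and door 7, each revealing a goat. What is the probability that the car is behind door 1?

6/7

Condition on the true location of the car.
If it is behind door 1 (prior 1/7): the host has no choice, probability 1; weight (1/7)·1 = 1/7.
If it is behind any of doors 2, 4, 5, 6, and 7 (prior 1/7 each): that door was opened and seen not to hold the prize — ruled out; weight (1/7)·0 = 0 each.
If it is behind door 3 (prior 1/7): the host has 6 equally likely choices, so probability 1/6; weight (1/7)·(1/6) = 1/42.
The weights sum to 1/6.
So P(the car behind door 1 | the host opened door 2, door 4, door 5, door 6, and door 7) = (1/7) / (1/6) = 6/7.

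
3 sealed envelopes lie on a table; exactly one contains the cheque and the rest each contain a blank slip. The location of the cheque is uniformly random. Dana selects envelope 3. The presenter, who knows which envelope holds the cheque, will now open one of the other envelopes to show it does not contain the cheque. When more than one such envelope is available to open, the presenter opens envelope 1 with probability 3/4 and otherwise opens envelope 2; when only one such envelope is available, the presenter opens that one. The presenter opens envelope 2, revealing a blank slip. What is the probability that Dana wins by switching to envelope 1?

4/5

Consider each possible location of the cheque in turn.
If it is in envelope 1 (prior 1/3): only envelope 2 is available, probability 1; weight (1/3)·1 = 1/3.
If it is in envelope 2 (prior 1/3): the presenter opened envelope 2, so this case is ruled out; weight (1/3)·0 = 0.
If it is in envelope 3 (prior 1/3): envelope 1 is available but not opened, probability 1/4; weight (1/3)·(1/4) = 1/12.
The weights sum to 5/12.
So P(the cheque in envelope 1 | the presenter opened envelope 2) = (1/3) / (5/12) = 4/5.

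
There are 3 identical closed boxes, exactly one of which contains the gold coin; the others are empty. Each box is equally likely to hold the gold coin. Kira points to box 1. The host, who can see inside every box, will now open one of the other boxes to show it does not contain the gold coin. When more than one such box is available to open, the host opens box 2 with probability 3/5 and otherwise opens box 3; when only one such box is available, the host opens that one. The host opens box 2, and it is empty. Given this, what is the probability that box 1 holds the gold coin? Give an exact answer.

3/8

Condition on the true location of the gold coin.
If it is in box 1 (prior 1/3): box 2 is available, opened with probability 3/5; weight (1/3)·(3/5) = 1/5.
If it is in box 2 (prior 1/3): the host opened box 2, so this case is ruled out; weight (1/3)·0 = 0.
If it is in box 3 (prior 1/3): only box 2 is available, probability 1; weight (1/3)·1 = 1/3.
The weights sum to 8/15.
So P(the gold coin in box 1 | the host opened box 2) = (1/5) / (8/15) = 3/8.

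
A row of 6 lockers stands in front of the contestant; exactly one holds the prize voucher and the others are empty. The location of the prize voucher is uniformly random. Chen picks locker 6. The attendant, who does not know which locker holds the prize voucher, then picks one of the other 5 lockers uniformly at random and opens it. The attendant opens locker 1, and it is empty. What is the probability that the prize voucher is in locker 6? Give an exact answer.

1/5

Condition on the true location of the prize voucher.
If it is in locker 1 (prior 1/6): the attendant opened locker 1, so this case is ruled out; weight (1/6)·0 = 0.
If it is in any of lockers 2, 3, 4, 5, and 6 (prior 1/6 each): the attendant picks locker 1 with probability 1/5 regardless, and it is not the prize; weight (1/6)·(1/5) = 1/30 each.
The weights sum to 1/6.
So P(the prize voucher in locker 6 | the attendant opened locker 1) = (1/30) / (1/6) = 1/5.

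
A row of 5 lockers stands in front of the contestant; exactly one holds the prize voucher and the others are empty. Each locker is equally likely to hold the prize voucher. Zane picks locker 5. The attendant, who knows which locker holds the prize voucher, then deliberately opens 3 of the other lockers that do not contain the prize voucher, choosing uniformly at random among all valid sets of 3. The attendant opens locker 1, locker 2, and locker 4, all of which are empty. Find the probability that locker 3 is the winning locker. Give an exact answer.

4/5

Condition on the true location of the prize voucher.
If it is in any of lockers 1, 2, and 4 (prior 1/5 each): that locker was opened and seen not to hold the prize — ruled out; weight (1/5)·0 = 0 each.
If it is in locker 3 (prior 1/5): the attendant has no choice, probability 1; weight (1/5)·1 = 1/5.
If it is in locker 5 (prior 1/5): the attendant has 4 equally likely choices, so probability 1/4; weight (1/5)·(1/4) = 1/20.
The weights sum to 1/4.
So P(the prize voucher in locker 3 | the attendant opened locker 1, locker 2, and locker 4) = (1/5) / (1/4) = 4/5.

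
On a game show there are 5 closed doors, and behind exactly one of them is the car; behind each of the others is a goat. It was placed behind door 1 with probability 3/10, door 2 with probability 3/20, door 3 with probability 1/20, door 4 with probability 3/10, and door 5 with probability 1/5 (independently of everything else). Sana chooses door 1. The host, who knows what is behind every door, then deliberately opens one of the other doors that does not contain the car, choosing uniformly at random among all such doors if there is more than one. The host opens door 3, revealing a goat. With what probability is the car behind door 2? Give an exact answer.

Condition on the true location of the car.
If it is behind door 1 (prior 3/10): the host has 4 equally likely choices, so probability 1/4; weight (3/10)·(1/4) = 3/40.
If it is behind door 2 (prior 3/20): the host has 3 equally likely choices, so probability 1/3; weight (3/20)·(1/3) = 1/20.
If it is behind door 3 (prior 1/20): the host opened door 3, so this case is ruled out; weight (1/20)·0 = 0.
If it is behind door 4 (prior 3/10): the host has 3 equally likely choices, so probability 1/3; weight (3/10)·(1/3) = 1/10.
If it is behind door 5 (prior 1/5): the host has 3 equally likely choices, so probability 1/3; weight (1/5)·(1/3) = 1/15.
The weights sum to 7/24.
So P(the car behind door 2 | the host opened door 3) = (1/20) / (7/24) = 6/35.

6/35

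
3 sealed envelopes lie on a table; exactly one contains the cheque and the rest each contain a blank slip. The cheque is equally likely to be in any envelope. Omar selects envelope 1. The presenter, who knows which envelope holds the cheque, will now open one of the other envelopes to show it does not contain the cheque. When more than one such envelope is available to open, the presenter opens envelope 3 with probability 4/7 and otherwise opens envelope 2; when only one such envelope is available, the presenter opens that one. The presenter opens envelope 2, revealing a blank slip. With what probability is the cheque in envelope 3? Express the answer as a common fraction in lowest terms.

7/10

Condition on the true location of the cheque.
If it is in envelope 1 (prior 1/3): envelope 3 is available but not opened, probability 3/7; weight (1/3)·(3/7) = 1/7.
If it is in envelope 2 (prior 1/3): the presenter opened envelope 2, so this case is ruled out; weight (1/3)·0 = 0.
If it is in envelope 3 (prior 1/3): only envelope 2 is available, probability 1; weight (1/3)·1 = 1/3.
The weights sum to 10/21.
So P(the cheque in envelope 3 | the presenter opened envelope 2) = (1/3) / (10/21) = 7/10.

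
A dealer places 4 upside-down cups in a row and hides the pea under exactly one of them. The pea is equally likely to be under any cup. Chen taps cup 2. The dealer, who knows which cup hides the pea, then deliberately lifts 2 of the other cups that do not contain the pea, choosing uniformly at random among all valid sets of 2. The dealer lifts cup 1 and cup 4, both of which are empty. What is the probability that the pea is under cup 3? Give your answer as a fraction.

3/4

Consider each possible location of the pea in turn.
If it is under either of cups 1 and 4 (prior 1/4 each): that cup was opened and seen not to hold the prize — ruled out; weight (1/4)·0 = 0 each.
If it is under cup 2 (prior 1/4): the dealer has 3 equally likely choices, so probability 1/3; weight (1/4)·(1/3) = 1/12.
If it is under cup 3 (prior 1/4): the dealer has no choice, probability 1; weight (1/4)·1 = 1/4.
The weights sum to 1/3.
So P(the pea under cup 3 | the dealer opened cup 1 and cup 4) = (1/4) / (1/3) = 3/4.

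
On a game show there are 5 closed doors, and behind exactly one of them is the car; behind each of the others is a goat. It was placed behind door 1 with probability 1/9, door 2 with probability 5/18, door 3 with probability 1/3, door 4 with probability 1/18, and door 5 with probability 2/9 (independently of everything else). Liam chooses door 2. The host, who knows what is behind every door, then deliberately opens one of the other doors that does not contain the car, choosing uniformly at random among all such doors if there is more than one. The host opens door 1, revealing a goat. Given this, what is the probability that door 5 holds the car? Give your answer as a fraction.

16/59

Condition on the true location of the car.
If it is behind door 1 (prior 1/9): the host opened door 1, so this case is ruled out; weight (1/9)·0 = 0.
If it is behind door 2 (prior 5/18): the host has 4 equally likely choices, so probability 1/4; weight (5/18)·(1/4) = 5/72.
If it is behind door 3 (prior 1/3): the host has 3 equally likely choices, so probability 1/3; weight (1/3)·(1/3) = 1/9.
If it is behind door 4 (prior 1/18): the host has 3 equally likely choices, so probability 1/3; weight (1/18)·(1/3) = 1/54.
If it is behind door 5 (prior 2/9): the host has 3 equally likely choices, so probability 1/3; weight (2/9)·(1/3) = 2/27.
The weights sum to 59/216.
So P(the car behind door 5 | the host opened door 1) = (2/27) / (59/216) = 16/59.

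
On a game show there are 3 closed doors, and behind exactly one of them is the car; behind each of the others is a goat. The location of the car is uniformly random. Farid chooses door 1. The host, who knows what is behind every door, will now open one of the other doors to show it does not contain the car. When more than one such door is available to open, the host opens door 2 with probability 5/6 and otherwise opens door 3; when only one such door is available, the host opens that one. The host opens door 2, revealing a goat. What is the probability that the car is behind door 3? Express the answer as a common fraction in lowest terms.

Consider each possible location of the car in turn.
If it is behind door 1 (prior 1/3): door 2 is available, opened with probability 5/6; weight (1/3)·(5/6) = 5/18.
If it is behind door 2 (prior 1/3): the host opened door 2, so this case is ruled out; weight (1/3)·0 = 0.
If it is behind door 3 (prior 1/3): only door 2 is available, probability 1; weight (1/3)·1 = 1/3.
The weights sum to 11/18.
So P(the car behind door 3 | the host opened door 2) = (1/3) / (11/18) = 6/11.

6/11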